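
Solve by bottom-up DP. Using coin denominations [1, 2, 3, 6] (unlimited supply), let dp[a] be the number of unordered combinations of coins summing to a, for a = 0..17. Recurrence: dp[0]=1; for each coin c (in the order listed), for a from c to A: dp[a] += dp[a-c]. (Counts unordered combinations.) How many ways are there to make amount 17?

after  coin     0     1     2     3     4     5     6     7     8     9    10    11    12    13    14    15    16    17
          1     1     1     1     1     1     1     1     1     1     1     1     1     1     1     1     1     1     1
          2     1     1     2     2     3     3     4     4     5     5     6     6     7     7     8     8     9     9
          3     1     1     2     3     4     5     7     8    10    12    14    16    19    21    24    27    30    33
          6     1     1     2     3     4     5     8     9    12    15    18    21    27    30    36    42    48    54

54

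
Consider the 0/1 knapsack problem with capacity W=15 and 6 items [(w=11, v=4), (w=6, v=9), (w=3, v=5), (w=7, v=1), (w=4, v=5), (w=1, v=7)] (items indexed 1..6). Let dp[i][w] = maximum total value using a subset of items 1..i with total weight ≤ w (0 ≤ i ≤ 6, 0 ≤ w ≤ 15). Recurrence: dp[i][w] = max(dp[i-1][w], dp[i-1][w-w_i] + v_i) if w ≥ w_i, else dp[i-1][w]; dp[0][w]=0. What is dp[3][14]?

14

i\w   0   1   2   3   4   5   6   7   8   9  10  11  12  13  14  15
  0   0   0   0   0   0   0   0   0   0   0   0   0   0   0   0   0
  1   0   0   0   0   0   0   0   0   0   0   0   4   4   4   4   4
  2   0   0   0   0   0   0   9   9   9   9   9   9   9   9   9   9
  3   0   0   0   5   5   5   9   9   9  14  14  14  14  14  14  14
  4   0   0   0   5   5   5   9   9   9  14  14  14  14  14  14  14
  5   0   0   0   5   5   5   9  10  10  14  14  14  14  19  19  19
  6   0   7   7   7  12  12  12  16  17  17  21  21  21  21  26  26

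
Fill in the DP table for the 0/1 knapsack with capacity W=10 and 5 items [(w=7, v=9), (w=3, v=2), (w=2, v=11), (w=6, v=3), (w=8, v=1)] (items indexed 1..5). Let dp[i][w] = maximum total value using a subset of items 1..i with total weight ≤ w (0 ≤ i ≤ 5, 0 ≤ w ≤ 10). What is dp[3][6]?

i\w   0   1   2   3   4   5   6   7   8   9  10
  0   0   0   0   0   0   0   0   0   0   0   0
  1   0   0   0   0   0   0   0   9   9   9   9
  2   0   0   0   2   2   2   2   9   9   9  11
  3   0   0  11  11  11  13  13  13  13  20  20
  4   0   0  11  11  11  13  13  13  14  20  20
  5   0   0  11  11  11  13  13  13  14  20  20

13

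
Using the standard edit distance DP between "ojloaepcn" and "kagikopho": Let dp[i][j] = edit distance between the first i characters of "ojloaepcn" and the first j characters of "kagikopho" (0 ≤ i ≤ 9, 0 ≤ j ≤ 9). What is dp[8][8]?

   ''  k  a  g  i  k  o  p  h  o
''  0  1  2  3  4  5  6  7  8  9
 o  1  1  2  3  4  5  5  6  7  8
 j  2  2  2  3  4  5  6  6  7  8
 l  3  3  3  3  4  5  6  7  7  8
 o  4  4  4  4  4  5  5  6  7  7
 a  5  5  4  5  5  5  6  6  7  8
 e  6  6  5  5  6  6  6  7  7  8
 p  7  7  6  6  6  7  7  6  7  8
 c  8  8  7  7  7  7  8  7  7  8
 n  9  9  8  8  8  8  8  8  8  8

7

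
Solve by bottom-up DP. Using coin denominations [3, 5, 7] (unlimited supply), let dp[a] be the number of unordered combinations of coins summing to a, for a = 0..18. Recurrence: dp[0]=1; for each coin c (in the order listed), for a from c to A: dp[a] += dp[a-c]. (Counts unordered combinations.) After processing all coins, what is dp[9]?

after  coin     0     1     2     3     4     5     6     7     8     9    10    11    12    13    14    15    16    17    18
          3     1     0     0     1     0     0     1     0     0     1     0     0     1     0     0     1     0     0     1
          5     1     0     0     1     0     1     1     0     1     1     1     1     1     1     1     2     1     1     2
          7     1     0     0     1     0     1     1     1     1     1     2     1     2     2     2     3     2     3     3

1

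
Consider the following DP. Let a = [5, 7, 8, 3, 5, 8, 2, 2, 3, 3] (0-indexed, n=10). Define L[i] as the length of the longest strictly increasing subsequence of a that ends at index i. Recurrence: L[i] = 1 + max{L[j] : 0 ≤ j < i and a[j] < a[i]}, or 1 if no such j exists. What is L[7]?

   i    0    1    2    3    4    5    6    7    8    9
a[i]    5    7    8    3    5    8    2    2    3    3
L[i]    1    2    3    1    2    3    1    1    2    2

1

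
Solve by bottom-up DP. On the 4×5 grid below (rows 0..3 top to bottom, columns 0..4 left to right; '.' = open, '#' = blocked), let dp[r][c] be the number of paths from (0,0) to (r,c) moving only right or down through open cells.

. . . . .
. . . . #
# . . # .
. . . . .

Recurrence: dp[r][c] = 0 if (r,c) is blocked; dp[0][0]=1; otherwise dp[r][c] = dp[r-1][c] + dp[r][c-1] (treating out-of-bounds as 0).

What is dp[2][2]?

5

r\c   0   1   2   3   4
  0   1   1   1   1   1
  1   1   2   3   4   0
  2   0   2   5   0   0
  3   0   2   7   7   7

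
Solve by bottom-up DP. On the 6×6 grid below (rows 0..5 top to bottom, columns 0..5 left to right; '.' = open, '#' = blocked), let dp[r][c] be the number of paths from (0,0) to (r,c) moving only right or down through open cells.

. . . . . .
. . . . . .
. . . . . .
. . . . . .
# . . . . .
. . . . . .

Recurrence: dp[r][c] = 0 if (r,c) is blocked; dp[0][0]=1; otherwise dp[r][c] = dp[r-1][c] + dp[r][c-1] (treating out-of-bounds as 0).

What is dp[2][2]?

r\c   0   1   2   3   4   5
  0   1   1   1   1   1   1
  1   1   2   3   4   5   6
  2   1   3   6  10  15  21
  3   1   4  10  20  35  56
  4   0   4  14  34  69 125
  5   0   4  18  52 121 246

6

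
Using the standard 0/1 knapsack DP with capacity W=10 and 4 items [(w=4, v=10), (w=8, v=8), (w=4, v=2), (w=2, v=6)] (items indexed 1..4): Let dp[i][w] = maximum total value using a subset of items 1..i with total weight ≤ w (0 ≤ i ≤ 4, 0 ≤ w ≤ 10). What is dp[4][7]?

16

i\w   0   1   2   3   4   5   6   7   8   9  10
  0   0   0   0   0   0   0   0   0   0   0   0
  1   0   0   0   0  10  10  10  10  10  10  10
  2   0   0   0   0  10  10  10  10  10  10  10
  3   0   0   0   0  10  10  10  10  12  12  12
  4   0   0   6   6  10  10  16  16  16  16  18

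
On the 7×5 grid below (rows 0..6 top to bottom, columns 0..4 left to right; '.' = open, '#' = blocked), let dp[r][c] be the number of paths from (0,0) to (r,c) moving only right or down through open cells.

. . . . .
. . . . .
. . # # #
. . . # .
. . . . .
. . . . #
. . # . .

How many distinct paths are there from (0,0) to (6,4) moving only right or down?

24

r\c   0   1   2   3   4
  0   1   1   1   1   1
  1   1   2   3   4   5
  2   1   3   0   0   0
  3   1   4   4   0   0
  4   1   5   9   9   9
  5   1   6  15  24   0
  6   1   7   0  24  24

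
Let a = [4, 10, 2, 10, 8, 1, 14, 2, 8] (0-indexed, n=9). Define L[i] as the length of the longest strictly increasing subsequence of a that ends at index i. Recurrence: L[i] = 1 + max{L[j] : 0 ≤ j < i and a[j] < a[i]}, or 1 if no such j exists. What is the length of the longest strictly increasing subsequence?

3

   i    0    1    2    3    4    5    6    7    8
a[i]    4   10    2   10    8    1   14    2    8
L[i]    1    2    1    2    2    1    3    2    3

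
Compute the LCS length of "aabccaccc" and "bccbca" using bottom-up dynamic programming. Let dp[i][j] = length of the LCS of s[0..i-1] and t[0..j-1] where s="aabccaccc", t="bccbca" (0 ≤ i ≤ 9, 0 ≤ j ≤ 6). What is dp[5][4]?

3

   ''  b  c  c  b  c  a
''  0  0  0  0  0  0  0
 a  0  0  0  0  0  0  1
 a  0  0  0  0  0  0  1
 b  0  1  1  1  1  1  1
 c  0  1  2  2  2  2  2
 c  0  1  2  3  3  3  3
 a  0  1  2  3  3  3  4
 c  0  1  2  3  3  4  4
 c  0  1  2  3  3  4  4
 c  0  1  2  3  3  4  4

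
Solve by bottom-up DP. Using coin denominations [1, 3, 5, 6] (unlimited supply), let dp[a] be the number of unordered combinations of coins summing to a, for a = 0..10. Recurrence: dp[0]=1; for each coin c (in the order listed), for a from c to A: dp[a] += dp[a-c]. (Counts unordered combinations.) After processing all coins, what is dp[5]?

after  coin     0     1     2     3     4     5     6     7     8     9    10
          1     1     1     1     1     1     1     1     1     1     1     1
          3     1     1     1     2     2     2     3     3     3     4     4
          5     1     1     1     2     2     3     4     4     5     6     7
          6     1     1     1     2     2     3     5     5     6     8     9

3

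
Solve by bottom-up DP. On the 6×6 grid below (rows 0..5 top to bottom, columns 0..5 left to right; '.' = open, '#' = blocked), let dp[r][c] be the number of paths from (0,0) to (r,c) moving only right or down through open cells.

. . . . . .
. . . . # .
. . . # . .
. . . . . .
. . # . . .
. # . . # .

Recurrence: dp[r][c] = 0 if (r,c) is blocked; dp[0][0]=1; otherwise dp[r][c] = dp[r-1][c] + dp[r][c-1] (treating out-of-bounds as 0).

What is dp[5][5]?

r\c   0   1   2   3   4   5
  0   1   1   1   1   1   1
  1   1   2   3   4   0   1
  2   1   3   6   0   0   1
  3   1   4  10  10  10  11
  4   1   5   0  10  20  31
  5   1   0   0  10   0  31

31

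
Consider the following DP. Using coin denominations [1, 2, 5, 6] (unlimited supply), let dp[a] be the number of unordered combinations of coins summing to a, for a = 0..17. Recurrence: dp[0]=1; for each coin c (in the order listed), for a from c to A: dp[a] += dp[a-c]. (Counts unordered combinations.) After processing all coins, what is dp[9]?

after  coin     0     1     2     3     4     5     6     7     8     9    10    11    12    13    14    15    16    17
          1     1     1     1     1     1     1     1     1     1     1     1     1     1     1     1     1     1     1
          2     1     1     2     2     3     3     4     4     5     5     6     6     7     7     8     8     9     9
          5     1     1     2     2     3     4     5     6     7     8    10    11    13    14    16    18    20    22
          6     1     1     2     2     3     4     6     7     9    10    13    15    19    21    25    28    33    37

10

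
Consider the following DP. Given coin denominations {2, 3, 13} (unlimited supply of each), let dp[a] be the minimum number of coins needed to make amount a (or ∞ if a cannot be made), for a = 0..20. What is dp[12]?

4

 a  0  1  2  3  4  5  6  7  8  9 10 11 12 13 14 15 16 17 18 19 20
dp  0  -  1  1  2  2  2  3  3  3  4  4  4  1  5  2  2  3  3  3  4
(- denotes ∞ / unreachable)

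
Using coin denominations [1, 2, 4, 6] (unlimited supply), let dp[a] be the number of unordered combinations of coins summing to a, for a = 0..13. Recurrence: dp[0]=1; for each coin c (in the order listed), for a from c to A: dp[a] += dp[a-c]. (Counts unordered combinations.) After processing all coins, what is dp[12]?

23

after  coin     0     1     2     3     4     5     6     7     8     9    10    11    12    13
          1     1     1     1     1     1     1     1     1     1     1     1     1     1     1
          2     1     1     2     2     3     3     4     4     5     5     6     6     7     7
          4     1     1     2     2     4     4     6     6     9     9    12    12    16    16
          6     1     1     2     2     4     4     7     7    11    11    16    16    23    23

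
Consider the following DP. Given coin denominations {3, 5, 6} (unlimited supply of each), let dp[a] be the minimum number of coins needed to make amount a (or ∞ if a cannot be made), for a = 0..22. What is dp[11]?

 a  0  1  2  3  4  5  6  7  8  9 10 11 12 13 14 15 16 17 18 19 20 21 22
dp  0  -  -  1  -  1  1  -  2  2  2  2  2  3  3  3  3  3  3  4  4  4  4
(- denotes ∞ / unreachable)

2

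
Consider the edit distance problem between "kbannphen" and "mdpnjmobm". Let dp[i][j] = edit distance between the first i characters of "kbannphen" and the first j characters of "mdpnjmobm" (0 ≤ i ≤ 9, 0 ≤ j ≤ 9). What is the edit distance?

   ''  m  d  p  n  j  m  o  b  m
''  0  1  2  3  4  5  6  7  8  9
 k  1  1  2  3  4  5  6  7  8  9
 b  2  2  2  3  4  5  6  7  7  8
 a  3  3  3  3  4  5  6  7  8  8
 n  4  4  4  4  3  4  5  6  7  8
 n  5  5  5  5  4  4  5  6  7  8
 p  6  6  6  5  5  5  5  6  7  8
 h  7  7  7  6  6  6  6  6  7  8
 e  8  8  8  7  7  7  7  7  7  8
 n  9  9  9  8  7  8  8  8  8  8

8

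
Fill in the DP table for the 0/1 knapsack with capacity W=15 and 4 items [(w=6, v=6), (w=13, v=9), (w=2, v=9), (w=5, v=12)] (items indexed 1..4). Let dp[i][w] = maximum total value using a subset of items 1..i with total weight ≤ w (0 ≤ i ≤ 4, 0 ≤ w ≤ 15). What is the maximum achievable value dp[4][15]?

i\w   0   1   2   3   4   5   6   7   8   9  10  11  12  13  14  15
  0   0   0   0   0   0   0   0   0   0   0   0   0   0   0   0   0
  1   0   0   0   0   0   0   6   6   6   6   6   6   6   6   6   6
  2   0   0   0   0   0   0   6   6   6   6   6   6   6   9   9   9
  3   0   0   9   9   9   9   9   9  15  15  15  15  15  15  15  18
  4   0   0   9   9   9  12  12  21  21  21  21  21  21  27  27  27

27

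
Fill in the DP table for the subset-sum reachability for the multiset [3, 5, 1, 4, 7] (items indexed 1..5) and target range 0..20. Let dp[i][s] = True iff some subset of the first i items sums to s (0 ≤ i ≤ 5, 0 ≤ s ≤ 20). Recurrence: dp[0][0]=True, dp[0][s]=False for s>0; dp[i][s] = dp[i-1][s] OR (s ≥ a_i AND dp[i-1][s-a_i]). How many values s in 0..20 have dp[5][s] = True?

19

i\s   0   1   2   3   4   5   6   7   8   9  10  11  12  13  14  15  16  17  18  19  20
  0   T   F   F   F   F   F   F   F   F   F   F   F   F   F   F   F   F   F   F   F   F
  1   T   F   F   T   F   F   F   F   F   F   F   F   F   F   F   F   F   F   F   F   F
  2   T   F   F   T   F   T   F   F   T   F   F   F   F   F   F   F   F   F   F   F   F
  3   T   T   F   T   T   T   T   F   T   T   F   F   F   F   F   F   F   F   F   F   F
  4   T   T   F   T   T   T   T   T   T   T   T   F   T   T   F   F   F   F   F   F   F
  5   T   T   F   T   T   T   T   T   T   T   T   T   T   T   T   T   T   T   F   T   T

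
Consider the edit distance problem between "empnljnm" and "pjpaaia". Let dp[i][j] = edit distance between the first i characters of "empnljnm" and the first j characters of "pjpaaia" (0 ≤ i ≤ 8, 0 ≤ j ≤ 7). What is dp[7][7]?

6

   ''  p  j  p  a  a  i  a
''  0  1  2  3  4  5  6  7
 e  1  1  2  3  4  5  6  7
 m  2  2  2  3  4  5  6  7
 p  3  2  3  2  3  4  5  6
 n  4  3  3  3  3  4  5  6
 l  5  4  4  4  4  4  5  6
 j  6  5  4  5  5  5  5  6
 n  7  6  5  5  6  6  6  6
 m  8  7  6  6  6  7  7  7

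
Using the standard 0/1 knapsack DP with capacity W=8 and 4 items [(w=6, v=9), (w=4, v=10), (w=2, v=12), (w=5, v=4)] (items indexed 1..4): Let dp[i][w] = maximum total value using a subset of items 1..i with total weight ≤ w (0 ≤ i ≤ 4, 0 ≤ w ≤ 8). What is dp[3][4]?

i\w   0   1   2   3   4   5   6   7   8
  0   0   0   0   0   0   0   0   0   0
  1   0   0   0   0   0   0   9   9   9
  2   0   0   0   0  10  10  10  10  10
  3   0   0  12  12  12  12  22  22  22
  4   0   0  12  12  12  12  22  22  22

12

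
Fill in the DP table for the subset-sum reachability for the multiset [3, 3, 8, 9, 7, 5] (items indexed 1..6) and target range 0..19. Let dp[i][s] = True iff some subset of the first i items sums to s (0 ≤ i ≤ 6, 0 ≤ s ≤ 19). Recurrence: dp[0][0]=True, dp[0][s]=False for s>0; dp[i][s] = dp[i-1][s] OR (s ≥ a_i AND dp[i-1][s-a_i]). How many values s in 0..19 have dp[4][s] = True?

i\s   0   1   2   3   4   5   6   7   8   9  10  11  12  13  14  15  16  17  18  19
  0   T   F   F   F   F   F   F   F   F   F   F   F   F   F   F   F   F   F   F   F
  1   T   F   F   T   F   F   F   F   F   F   F   F   F   F   F   F   F   F   F   F
  2   T   F   F   T   F   F   T   F   F   F   F   F   F   F   F   F   F   F   F   F
  3   T   F   F   T   F   F   T   F   T   F   F   T   F   F   T   F   F   F   F   F
  4   T   F   F   T   F   F   T   F   T   T   F   T   T   F   T   T   F   T   F   F
  5   T   F   F   T   F   F   T   T   T   T   T   T   T   T   T   T   T   T   T   T
  6   T   F   F   T   F   T   T   T   T   T   T   T   T   T   T   T   T   T   T   T

10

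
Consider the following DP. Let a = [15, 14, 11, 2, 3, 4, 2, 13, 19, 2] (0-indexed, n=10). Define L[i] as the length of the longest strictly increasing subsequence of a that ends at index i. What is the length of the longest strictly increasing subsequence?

   i    0    1    2    3    4    5    6    7    8    9
a[i]   15   14   11    2    3    4    2   13   19    2
L[i]    1    1    1    1    2    3    1    4    5    1

5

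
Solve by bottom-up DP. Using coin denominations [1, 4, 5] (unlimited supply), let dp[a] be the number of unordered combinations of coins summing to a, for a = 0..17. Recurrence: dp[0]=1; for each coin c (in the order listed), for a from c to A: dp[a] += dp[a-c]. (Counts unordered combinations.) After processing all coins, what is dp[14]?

after  coin     0     1     2     3     4     5     6     7     8     9    10    11    12    13    14    15    16    17
          1     1     1     1     1     1     1     1     1     1     1     1     1     1     1     1     1     1     1
          4     1     1     1     1     2     2     2     2     3     3     3     3     4     4     4     4     5     5
          5     1     1     1     1     2     3     3     3     4     5     6     6     7     8     9    10    11    12

9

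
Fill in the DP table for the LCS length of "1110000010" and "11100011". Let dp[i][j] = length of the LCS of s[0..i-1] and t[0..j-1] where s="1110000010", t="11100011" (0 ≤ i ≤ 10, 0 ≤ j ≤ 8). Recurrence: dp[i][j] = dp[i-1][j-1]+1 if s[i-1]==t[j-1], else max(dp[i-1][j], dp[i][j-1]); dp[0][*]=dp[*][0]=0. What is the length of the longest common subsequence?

   ''  1  1  1  0  0  0  1  1
''  0  0  0  0  0  0  0  0  0
 1  0  1  1  1  1  1  1  1  1
 1  0  1  2  2  2  2  2  2  2
 1  0  1  2  3  3  3  3  3  3
 0  0  1  2  3  4  4  4  4  4
 0  0  1  2  3  4  5  5  5  5
 0  0  1  2  3  4  5  6  6  6
 0  0  1  2  3  4  5  6  6  6
 0  0  1  2  3  4  5  6  6  6
 1  0  1  2  3  4  5  6  7  7
 0  0  1  2  3  4  5  6  7  7

7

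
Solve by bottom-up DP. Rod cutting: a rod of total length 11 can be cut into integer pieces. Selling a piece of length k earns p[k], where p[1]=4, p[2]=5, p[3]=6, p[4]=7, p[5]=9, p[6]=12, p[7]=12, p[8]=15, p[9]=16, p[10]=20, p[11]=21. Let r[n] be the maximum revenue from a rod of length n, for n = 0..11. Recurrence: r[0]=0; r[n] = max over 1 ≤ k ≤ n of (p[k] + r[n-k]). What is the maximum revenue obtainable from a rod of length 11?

44

   n    0    1    2    3    4    5    6    7    8    9   10   11
r[n]    0    4    8   12   16   20   24   28   32   36   40   44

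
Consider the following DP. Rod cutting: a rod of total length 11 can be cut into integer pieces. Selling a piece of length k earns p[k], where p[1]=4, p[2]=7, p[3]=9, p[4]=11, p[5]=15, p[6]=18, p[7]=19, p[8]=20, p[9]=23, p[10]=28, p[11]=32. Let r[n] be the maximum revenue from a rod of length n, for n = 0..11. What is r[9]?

   n    0    1    2    3    4    5    6    7    8    9   10   11
r[n]    0    4    8   12   16   20   24   28   32   36   40   44

36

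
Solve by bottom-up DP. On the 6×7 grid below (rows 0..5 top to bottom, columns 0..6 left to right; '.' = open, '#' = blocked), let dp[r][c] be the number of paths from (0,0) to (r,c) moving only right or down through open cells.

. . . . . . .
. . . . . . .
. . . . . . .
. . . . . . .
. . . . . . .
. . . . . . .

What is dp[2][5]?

21

r\c   0   1   2   3   4   5   6
  0   1   1   1   1   1   1   1
  1   1   2   3   4   5   6   7
  2   1   3   6  10  15  21  28
  3   1   4  10  20  35  56  84
  4   1   5  15  35  70 126 210
  5   1   6  21  56 126 252 462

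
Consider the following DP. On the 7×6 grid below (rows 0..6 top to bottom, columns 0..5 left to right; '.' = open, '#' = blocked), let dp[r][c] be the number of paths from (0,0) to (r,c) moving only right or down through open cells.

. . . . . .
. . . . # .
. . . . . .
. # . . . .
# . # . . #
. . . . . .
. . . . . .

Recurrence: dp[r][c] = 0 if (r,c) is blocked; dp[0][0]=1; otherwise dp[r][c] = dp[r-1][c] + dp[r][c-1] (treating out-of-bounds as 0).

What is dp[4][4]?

r\c   0   1   2   3   4   5
  0   1   1   1   1   1   1
  1   1   2   3   4   0   1
  2   1   3   6  10  10  11
  3   1   0   6  16  26  37
  4   0   0   0  16  42   0
  5   0   0   0  16  58  58
  6   0   0   0  16  74 132

42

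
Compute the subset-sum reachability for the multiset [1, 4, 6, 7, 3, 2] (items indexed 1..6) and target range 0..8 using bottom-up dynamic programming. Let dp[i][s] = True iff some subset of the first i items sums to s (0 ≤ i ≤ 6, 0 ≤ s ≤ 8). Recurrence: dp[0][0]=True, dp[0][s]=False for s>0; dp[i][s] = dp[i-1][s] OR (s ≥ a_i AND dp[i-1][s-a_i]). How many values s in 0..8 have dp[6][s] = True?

i\s   0   1   2   3   4   5   6   7   8
  0   T   F   F   F   F   F   F   F   F
  1   T   T   F   F   F   F   F   F   F
  2   T   T   F   F   T   T   F   F   F
  3   T   T   F   F   T   T   T   T   F
  4   T   T   F   F   T   T   T   T   T
  5   T   T   F   T   T   T   T   T   T
  6   T   T   T   T   T   T   T   T   T

9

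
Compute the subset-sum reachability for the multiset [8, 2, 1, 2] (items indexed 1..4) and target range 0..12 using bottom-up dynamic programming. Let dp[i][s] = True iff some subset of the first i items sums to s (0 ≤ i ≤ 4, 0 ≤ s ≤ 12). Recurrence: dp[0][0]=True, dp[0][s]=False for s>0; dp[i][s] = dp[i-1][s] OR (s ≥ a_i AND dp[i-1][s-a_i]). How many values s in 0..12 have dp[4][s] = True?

i\s   0   1   2   3   4   5   6   7   8   9  10  11  12
  0   T   F   F   F   F   F   F   F   F   F   F   F   F
  1   T   F   F   F   F   F   F   F   T   F   F   F   F
  2   T   F   T   F   F   F   F   F   T   F   T   F   F
  3   T   T   T   T   F   F   F   F   T   T   T   T   F
  4   T   T   T   T   T   T   F   F   T   T   T   T   T

11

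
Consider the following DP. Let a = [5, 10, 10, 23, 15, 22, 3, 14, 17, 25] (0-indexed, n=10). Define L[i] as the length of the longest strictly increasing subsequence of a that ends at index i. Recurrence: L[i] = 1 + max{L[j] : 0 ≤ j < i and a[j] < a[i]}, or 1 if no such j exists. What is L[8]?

4

   i    0    1    2    3    4    5    6    7    8    9
a[i]    5   10   10   23   15   22    3   14   17   25
L[i]    1    2    2    3    3    4    1    3    4    5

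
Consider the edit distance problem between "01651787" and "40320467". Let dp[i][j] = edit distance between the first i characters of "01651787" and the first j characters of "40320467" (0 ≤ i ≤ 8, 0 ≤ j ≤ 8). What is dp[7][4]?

   ''  4  0  3  2  0  4  6  7
''  0  1  2  3  4  5  6  7  8
 0  1  1  1  2  3  4  5  6  7
 1  2  2  2  2  3  4  5  6  7
 6  3  3  3  3  3  4  5  5  6
 5  4  4  4  4  4  4  5  6  6
 1  5  5  5  5  5  5  5  6  7
 7  6  6  6  6  6  6  6  6  6
 8  7  7  7  7  7  7  7  7  7
 7  8  8  8  8  8  8  8  8  7

7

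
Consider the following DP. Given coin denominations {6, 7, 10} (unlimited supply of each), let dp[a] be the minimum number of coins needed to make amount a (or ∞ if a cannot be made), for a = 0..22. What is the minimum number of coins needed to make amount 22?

3

 a  0  1  2  3  4  5  6  7  8  9 10 11 12 13 14 15 16 17 18 19 20 21 22
dp  0  -  -  -  -  -  1  1  -  -  1  -  2  2  2  -  2  2  3  3  2  3  3
(- denotes ∞ / unreachable)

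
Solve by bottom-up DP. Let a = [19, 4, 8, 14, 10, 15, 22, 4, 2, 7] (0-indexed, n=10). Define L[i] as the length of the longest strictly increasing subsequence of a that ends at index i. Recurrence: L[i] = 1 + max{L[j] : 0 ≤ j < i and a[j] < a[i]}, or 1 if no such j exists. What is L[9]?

2

   i    0    1    2    3    4    5    6    7    8    9
a[i]   19    4    8   14   10   15   22    4    2    7
L[i]    1    1    2    3    3    4    5    1    1    2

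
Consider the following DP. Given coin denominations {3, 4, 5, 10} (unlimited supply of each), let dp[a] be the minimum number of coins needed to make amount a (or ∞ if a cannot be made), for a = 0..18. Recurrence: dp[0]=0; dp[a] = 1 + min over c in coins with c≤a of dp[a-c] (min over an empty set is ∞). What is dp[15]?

 a  0  1  2  3  4  5  6  7  8  9 10 11 12 13 14 15 16 17 18
dp  0  -  -  1  1  1  2  2  2  2  1  3  3  2  2  2  3  3  3
(- denotes ∞ / unreachable)

2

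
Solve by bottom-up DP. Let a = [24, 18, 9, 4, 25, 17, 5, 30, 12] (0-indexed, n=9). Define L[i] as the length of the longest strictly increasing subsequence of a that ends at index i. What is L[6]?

   i    0    1    2    3    4    5    6    7    8
a[i]   24   18    9    4   25   17    5   30   12
L[i]    1    1    1    1    2    2    2    3    3

2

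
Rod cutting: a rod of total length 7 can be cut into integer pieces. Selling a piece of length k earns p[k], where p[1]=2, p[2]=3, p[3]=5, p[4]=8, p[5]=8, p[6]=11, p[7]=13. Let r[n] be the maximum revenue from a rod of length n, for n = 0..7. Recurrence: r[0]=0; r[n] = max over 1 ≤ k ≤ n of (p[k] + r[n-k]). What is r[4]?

   n    0    1    2    3    4    5    6    7
r[n]    0    2    4    6    8   10   12   14

8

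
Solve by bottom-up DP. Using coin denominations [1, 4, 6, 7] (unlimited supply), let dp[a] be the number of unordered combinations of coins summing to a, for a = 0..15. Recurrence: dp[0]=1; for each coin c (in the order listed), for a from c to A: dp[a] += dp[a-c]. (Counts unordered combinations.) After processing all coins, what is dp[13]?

after  coin     0     1     2     3     4     5     6     7     8     9    10    11    12    13    14    15
          1     1     1     1     1     1     1     1     1     1     1     1     1     1     1     1     1
          4     1     1     1     1     2     2     2     2     3     3     3     3     4     4     4     4
          6     1     1     1     1     2     2     3     3     4     4     5     5     7     7     8     8
          7     1     1     1     1     2     2     3     4     5     5     6     7     9    10    12    13

10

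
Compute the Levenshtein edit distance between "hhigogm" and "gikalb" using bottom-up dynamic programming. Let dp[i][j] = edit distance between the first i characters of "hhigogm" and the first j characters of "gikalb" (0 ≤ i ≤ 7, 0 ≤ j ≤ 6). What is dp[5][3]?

   ''  g  i  k  a  l  b
''  0  1  2  3  4  5  6
 h  1  1  2  3  4  5  6
 h  2  2  2  3  4  5  6
 i  3  3  2  3  4  5  6
 g  4  3  3  3  4  5  6
 o  5  4  4  4  4  5  6
 g  6  5  5  5  5  5  6
 m  7  6  6  6  6  6  6

4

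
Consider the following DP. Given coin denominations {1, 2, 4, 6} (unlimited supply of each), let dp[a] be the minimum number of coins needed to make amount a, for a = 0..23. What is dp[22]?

 a  0  1  2  3  4  5  6  7  8  9 10 11 12 13 14 15 16 17 18 19 20 21 22 23
dp  0  1  1  2  1  2  1  2  2  3  2  3  2  3  3  4  3  4  3  4  4  5  4  5

4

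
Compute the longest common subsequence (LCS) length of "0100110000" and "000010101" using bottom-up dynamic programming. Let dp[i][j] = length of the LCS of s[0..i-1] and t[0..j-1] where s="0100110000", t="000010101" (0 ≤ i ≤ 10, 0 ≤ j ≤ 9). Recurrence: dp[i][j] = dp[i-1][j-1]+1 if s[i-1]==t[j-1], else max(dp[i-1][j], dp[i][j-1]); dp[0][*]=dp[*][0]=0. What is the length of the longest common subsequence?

6

   ''  0  0  0  0  1  0  1  0  1
''  0  0  0  0  0  0  0  0  0  0
 0  0  1  1  1  1  1  1  1  1  1
 1  0  1  1  1  1  2  2  2  2  2
 0  0  1  2  2  2  2  3  3  3  3
 0  0  1  2  3  3  3  3  3  4  4
 1  0  1  2  3  3  4  4  4  4  5
 1  0  1  2  3  3  4  4  5  5  5
 0  0  1  2  3  4  4  5  5  6  6
 0  0  1  2  3  4  4  5  5  6  6
 0  0  1  2  3  4  4  5  5  6  6
 0  0  1  2  3  4  4  5  5  6  6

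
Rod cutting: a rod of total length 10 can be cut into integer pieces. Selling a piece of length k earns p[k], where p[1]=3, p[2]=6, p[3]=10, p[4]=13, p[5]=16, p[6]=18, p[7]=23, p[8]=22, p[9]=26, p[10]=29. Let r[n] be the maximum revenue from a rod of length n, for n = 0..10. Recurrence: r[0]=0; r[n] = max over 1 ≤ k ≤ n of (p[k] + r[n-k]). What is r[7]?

23

   n    0    1    2    3    4    5    6    7    8    9   10
r[n]    0    3    6   10   13   16   20   23   26   30   33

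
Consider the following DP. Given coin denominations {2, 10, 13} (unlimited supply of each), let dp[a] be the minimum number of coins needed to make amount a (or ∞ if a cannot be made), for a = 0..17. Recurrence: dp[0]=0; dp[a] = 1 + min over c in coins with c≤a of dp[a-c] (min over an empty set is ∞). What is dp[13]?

 a  0  1  2  3  4  5  6  7  8  9 10 11 12 13 14 15 16 17
dp  0  -  1  -  2  -  3  -  4  -  1  -  2  1  3  2  4  3
(- denotes ∞ / unreachable)

1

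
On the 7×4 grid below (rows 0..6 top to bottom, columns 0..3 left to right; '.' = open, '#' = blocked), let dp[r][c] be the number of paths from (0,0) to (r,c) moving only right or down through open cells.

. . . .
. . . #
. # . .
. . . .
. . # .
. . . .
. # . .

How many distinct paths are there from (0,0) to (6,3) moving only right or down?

r\c   0   1   2   3
  0   1   1   1   1
  1   1   2   3   0
  2   1   0   3   3
  3   1   1   4   7
  4   1   2   0   7
  5   1   3   3  10
  6   1   0   3  13

13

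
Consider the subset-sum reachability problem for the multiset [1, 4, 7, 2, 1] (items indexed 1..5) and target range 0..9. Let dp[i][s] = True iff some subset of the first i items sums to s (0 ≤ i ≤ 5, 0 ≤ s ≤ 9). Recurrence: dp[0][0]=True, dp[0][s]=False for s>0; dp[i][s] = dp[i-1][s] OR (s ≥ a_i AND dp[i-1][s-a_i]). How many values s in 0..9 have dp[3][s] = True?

6

i\s   0   1   2   3   4   5   6   7   8   9
  0   T   F   F   F   F   F   F   F   F   F
  1   T   T   F   F   F   F   F   F   F   F
  2   T   T   F   F   T   T   F   F   F   F
  3   T   T   F   F   T   T   F   T   T   F
  4   T   T   T   T   T   T   T   T   T   T
  5   T   T   T   T   T   T   T   T   T   T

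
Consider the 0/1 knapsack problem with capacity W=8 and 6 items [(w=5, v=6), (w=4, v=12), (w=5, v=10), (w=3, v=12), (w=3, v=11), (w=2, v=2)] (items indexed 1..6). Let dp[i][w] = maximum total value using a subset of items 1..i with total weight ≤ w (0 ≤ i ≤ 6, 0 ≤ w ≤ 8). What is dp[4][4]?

i\w   0   1   2   3   4   5   6   7   8
  0   0   0   0   0   0   0   0   0   0
  1   0   0   0   0   0   6   6   6   6
  2   0   0   0   0  12  12  12  12  12
  3   0   0   0   0  12  12  12  12  12
  4   0   0   0  12  12  12  12  24  24
  5   0   0   0  12  12  12  23  24  24
  6   0   0   2  12  12  14  23  24  25

12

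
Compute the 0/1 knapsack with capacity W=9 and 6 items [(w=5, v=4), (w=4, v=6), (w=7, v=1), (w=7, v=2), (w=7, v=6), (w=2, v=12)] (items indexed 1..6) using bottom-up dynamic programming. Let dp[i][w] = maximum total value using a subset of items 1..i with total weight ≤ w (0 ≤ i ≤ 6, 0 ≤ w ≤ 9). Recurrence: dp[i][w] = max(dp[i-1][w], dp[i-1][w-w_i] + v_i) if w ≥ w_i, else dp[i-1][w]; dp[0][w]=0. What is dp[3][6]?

i\w   0   1   2   3   4   5   6   7   8   9
  0   0   0   0   0   0   0   0   0   0   0
  1   0   0   0   0   0   4   4   4   4   4
  2   0   0   0   0   6   6   6   6   6  10
  3   0   0   0   0   6   6   6   6   6  10
  4   0   0   0   0   6   6   6   6   6  10
  5   0   0   0   0   6   6   6   6   6  10
  6   0   0  12  12  12  12  18  18  18  18

6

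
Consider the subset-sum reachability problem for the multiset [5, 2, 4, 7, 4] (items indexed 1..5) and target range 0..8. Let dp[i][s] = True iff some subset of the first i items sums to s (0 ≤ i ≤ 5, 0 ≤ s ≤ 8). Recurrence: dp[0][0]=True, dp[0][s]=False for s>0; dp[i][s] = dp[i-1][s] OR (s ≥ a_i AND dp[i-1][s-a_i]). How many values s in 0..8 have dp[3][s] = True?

i\s   0   1   2   3   4   5   6   7   8
  0   T   F   F   F   F   F   F   F   F
  1   T   F   F   F   F   T   F   F   F
  2   T   F   T   F   F   T   F   T   F
  3   T   F   T   F   T   T   T   T   F
  4   T   F   T   F   T   T   T   T   F
  5   T   F   T   F   T   T   T   T   T

6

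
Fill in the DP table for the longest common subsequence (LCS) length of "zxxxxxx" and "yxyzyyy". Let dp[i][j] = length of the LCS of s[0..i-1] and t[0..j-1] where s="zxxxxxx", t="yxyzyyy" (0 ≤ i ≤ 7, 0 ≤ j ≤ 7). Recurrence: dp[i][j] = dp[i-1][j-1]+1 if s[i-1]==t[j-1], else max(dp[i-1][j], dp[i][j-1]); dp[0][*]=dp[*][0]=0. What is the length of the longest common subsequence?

   ''  y  x  y  z  y  y  y
''  0  0  0  0  0  0  0  0
 z  0  0  0  0  1  1  1  1
 x  0  0  1  1  1  1  1  1
 x  0  0  1  1  1  1  1  1
 x  0  0  1  1  1  1  1  1
 x  0  0  1  1  1  1  1  1
 x  0  0  1  1  1  1  1  1
 x  0  0  1  1  1  1  1  1

1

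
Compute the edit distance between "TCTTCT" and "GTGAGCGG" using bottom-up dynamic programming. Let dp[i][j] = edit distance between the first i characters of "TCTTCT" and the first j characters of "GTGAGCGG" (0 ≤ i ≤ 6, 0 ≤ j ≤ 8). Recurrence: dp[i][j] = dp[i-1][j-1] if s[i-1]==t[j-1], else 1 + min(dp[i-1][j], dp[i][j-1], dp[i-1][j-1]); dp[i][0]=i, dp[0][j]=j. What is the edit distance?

6

   ''  G  T  G  A  G  C  G  G
''  0  1  2  3  4  5  6  7  8
 T  1  1  1  2  3  4  5  6  7
 C  2  2  2  2  3  4  4  5  6
 T  3  3  2  3  3  4  5  5  6
 T  4  4  3  3  4  4  5  6  6
 C  5  5  4  4  4  5  4  5  6
 T  6  6  5  5  5  5  5  5  6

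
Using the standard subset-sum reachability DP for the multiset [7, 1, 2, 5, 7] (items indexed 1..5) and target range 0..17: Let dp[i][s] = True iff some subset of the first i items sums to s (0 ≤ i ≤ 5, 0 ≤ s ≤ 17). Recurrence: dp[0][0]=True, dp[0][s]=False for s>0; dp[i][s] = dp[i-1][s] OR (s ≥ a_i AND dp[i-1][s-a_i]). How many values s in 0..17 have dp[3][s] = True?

i\s   0   1   2   3   4   5   6   7   8   9  10  11  12  13  14  15  16  17
  0   T   F   F   F   F   F   F   F   F   F   F   F   F   F   F   F   F   F
  1   T   F   F   F   F   F   F   T   F   F   F   F   F   F   F   F   F   F
  2   T   T   F   F   F   F   F   T   T   F   F   F   F   F   F   F   F   F
  3   T   T   T   T   F   F   F   T   T   T   T   F   F   F   F   F   F   F
  4   T   T   T   T   F   T   T   T   T   T   T   F   T   T   T   T   F   F
  5   T   T   T   T   F   T   T   T   T   T   T   F   T   T   T   T   T   T

8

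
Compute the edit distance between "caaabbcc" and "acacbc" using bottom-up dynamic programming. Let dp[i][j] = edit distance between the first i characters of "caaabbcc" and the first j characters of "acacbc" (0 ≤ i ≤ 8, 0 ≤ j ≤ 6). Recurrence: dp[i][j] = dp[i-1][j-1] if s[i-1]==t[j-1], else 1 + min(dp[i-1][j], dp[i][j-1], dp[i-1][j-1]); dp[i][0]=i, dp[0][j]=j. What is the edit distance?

   ''  a  c  a  c  b  c
''  0  1  2  3  4  5  6
 c  1  1  1  2  3  4  5
 a  2  1  2  1  2  3  4
 a  3  2  2  2  2  3  4
 a  4  3  3  2  3  3  4
 b  5  4  4  3  3  3  4
 b  6  5  5  4  4  3  4
 c  7  6  5  5  4  4  3
 c  8  7  6  6  5  5  4

4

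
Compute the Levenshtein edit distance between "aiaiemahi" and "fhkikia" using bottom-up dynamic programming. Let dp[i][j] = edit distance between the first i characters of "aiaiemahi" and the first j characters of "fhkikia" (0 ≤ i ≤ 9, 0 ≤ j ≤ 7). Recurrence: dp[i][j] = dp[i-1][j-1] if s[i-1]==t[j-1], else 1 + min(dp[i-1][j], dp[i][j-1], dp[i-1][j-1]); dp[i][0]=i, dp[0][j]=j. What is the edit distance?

   ''  f  h  k  i  k  i  a
''  0  1  2  3  4  5  6  7
 a  1  1  2  3  4  5  6  6
 i  2  2  2  3  3  4  5  6
 a  3  3  3  3  4  4  5  5
 i  4  4  4  4  3  4  4  5
 e  5  5  5  5  4  4  5  5
 m  6  6  6  6  5  5  5  6
 a  7  7  7  7  6  6  6  5
 h  8  8  7  8  7  7  7  6
 i  9  9  8  8  8  8  7  7

7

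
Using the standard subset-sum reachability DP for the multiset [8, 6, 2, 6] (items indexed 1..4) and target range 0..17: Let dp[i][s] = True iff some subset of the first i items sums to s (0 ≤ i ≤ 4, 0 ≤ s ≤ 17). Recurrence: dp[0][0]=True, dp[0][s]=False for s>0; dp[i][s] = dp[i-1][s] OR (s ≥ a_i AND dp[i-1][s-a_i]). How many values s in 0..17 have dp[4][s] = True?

8

i\s   0   1   2   3   4   5   6   7   8   9  10  11  12  13  14  15  16  17
  0   T   F   F   F   F   F   F   F   F   F   F   F   F   F   F   F   F   F
  1   T   F   F   F   F   F   F   F   T   F   F   F   F   F   F   F   F   F
  2   T   F   F   F   F   F   T   F   T   F   F   F   F   F   T   F   F   F
  3   T   F   T   F   F   F   T   F   T   F   T   F   F   F   T   F   T   F
  4   T   F   T   F   F   F   T   F   T   F   T   F   T   F   T   F   T   F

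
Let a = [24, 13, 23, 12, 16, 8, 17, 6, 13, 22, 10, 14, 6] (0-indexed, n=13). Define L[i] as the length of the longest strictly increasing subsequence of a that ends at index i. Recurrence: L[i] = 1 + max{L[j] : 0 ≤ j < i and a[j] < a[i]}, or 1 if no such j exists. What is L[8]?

   i    0    1    2    3    4    5    6    7    8    9   10   11   12
a[i]   24   13   23   12   16    8   17    6   13   22   10   14    6
L[i]    1    1    2    1    2    1    3    1    2    4    2    3    1

2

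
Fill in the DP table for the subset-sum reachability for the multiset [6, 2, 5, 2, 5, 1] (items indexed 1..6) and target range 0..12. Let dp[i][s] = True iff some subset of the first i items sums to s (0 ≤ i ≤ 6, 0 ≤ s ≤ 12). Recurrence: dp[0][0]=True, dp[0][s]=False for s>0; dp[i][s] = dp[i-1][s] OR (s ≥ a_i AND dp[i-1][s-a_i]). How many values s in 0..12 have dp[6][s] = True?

i\s   0   1   2   3   4   5   6   7   8   9  10  11  12
  0   T   F   F   F   F   F   F   F   F   F   F   F   F
  1   T   F   F   F   F   F   T   F   F   F   F   F   F
  2   T   F   T   F   F   F   T   F   T   F   F   F   F
  3   T   F   T   F   F   T   T   T   T   F   F   T   F
  4   T   F   T   F   T   T   T   T   T   T   T   T   F
  5   T   F   T   F   T   T   T   T   T   T   T   T   T
  6   T   T   T   T   T   T   T   T   T   T   T   T   T

13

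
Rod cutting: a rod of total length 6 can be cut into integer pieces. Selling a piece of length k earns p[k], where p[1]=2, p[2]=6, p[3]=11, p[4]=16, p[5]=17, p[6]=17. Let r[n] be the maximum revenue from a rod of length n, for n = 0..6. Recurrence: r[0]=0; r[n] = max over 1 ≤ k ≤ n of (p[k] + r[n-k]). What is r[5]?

18

   n    0    1    2    3    4    5    6
r[n]    0    2    6   11   16   18   22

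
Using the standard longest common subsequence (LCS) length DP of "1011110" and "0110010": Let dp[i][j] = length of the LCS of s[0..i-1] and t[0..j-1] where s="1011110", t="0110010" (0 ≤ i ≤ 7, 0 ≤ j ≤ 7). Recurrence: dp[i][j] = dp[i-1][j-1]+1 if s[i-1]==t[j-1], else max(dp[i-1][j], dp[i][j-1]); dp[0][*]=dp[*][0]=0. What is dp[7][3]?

   ''  0  1  1  0  0  1  0
''  0  0  0  0  0  0  0  0
 1  0  0  1  1  1  1  1  1
 0  0  1  1  1  2  2  2  2
 1  0  1  2  2  2  2  3  3
 1  0  1  2  3  3  3  3  3
 1  0  1  2  3  3  3  4  4
 1  0  1  2  3  3  3  4  4
 0  0  1  2  3  4  4  4  5

3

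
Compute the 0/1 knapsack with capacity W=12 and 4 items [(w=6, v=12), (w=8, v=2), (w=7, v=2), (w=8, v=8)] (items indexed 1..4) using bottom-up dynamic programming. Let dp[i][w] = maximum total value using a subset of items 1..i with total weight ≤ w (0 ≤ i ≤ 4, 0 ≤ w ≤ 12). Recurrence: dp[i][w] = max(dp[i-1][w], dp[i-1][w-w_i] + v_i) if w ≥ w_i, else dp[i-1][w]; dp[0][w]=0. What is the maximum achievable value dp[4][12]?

i\w   0   1   2   3   4   5   6   7   8   9  10  11  12
  0   0   0   0   0   0   0   0   0   0   0   0   0   0
  1   0   0   0   0   0   0  12  12  12  12  12  12  12
  2   0   0   0   0   0   0  12  12  12  12  12  12  12
  3   0   0   0   0   0   0  12  12  12  12  12  12  12
  4   0   0   0   0   0   0  12  12  12  12  12  12  12

12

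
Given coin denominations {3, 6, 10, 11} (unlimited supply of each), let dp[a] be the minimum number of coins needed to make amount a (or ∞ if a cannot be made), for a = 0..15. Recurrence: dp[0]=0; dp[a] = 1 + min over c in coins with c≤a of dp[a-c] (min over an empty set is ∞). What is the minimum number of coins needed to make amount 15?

 a  0  1  2  3  4  5  6  7  8  9 10 11 12 13 14 15
dp  0  -  -  1  -  -  1  -  -  2  1  1  2  2  2  3
(- denotes ∞ / unreachable)

3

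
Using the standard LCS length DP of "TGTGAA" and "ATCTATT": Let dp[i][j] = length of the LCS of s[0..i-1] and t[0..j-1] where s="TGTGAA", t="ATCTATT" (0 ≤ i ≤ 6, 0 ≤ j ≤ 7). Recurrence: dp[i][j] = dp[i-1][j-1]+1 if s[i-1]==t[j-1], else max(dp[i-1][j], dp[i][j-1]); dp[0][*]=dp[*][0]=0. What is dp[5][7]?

3

   ''  A  T  C  T  A  T  T
''  0  0  0  0  0  0  0  0
 T  0  0  1  1  1  1  1  1
 G  0  0  1  1  1  1  1  1
 T  0  0  1  1  2  2  2  2
 G  0  0  1  1  2  2  2  2
 A  0  1  1  1  2  3  3  3
 A  0  1  1  1  2  3  3  3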